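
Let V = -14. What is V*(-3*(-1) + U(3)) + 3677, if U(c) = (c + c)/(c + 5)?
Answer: 7249/2 ≈ 3624.5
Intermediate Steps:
U(c) = 2*c/(5 + c) (U(c) = (2*c)/(5 + c) = 2*c/(5 + c))
V*(-3*(-1) + U(3)) + 3677 = -14*(-3*(-1) + 2*3/(5 + 3)) + 3677 = -14*(3 + 2*3/8) + 3677 = -14*(3 + 2*3*(⅛)) + 3677 = -14*(3 + ¾) + 3677 = -14*15/4 + 3677 = -105/2 + 3677 = 7249/2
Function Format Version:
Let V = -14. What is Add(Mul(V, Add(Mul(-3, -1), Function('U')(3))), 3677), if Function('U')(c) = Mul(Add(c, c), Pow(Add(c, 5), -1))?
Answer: Rational(7249, 2) ≈ 3624.5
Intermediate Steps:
Function('U')(c) = Mul(2, c, Pow(Add(5, c), -1)) (Function('U')(c) = Mul(Mul(2, c), Pow(Add(5, c), -1)) = Mul(2, c, Pow(Add(5, c), -1)))
Add(Mul(V, Add(Mul(-3, -1), Function('U')(3))), 3677) = Add(Mul(-14, Add(Mul(-3, -1), Mul(2, 3, Pow(Add(5, 3), -1)))), 3677) = Add(Mul(-14, Add(3, Mul(2, 3, Pow(8, -1)))), 3677) = Add(Mul(-14, Add(3, Mul(2, 3, Rational(1, 8)))), 3677) = Add(Mul(-14, Add(3, Rational(3, 4))), 3677) = Add(Mul(-14, Rational(15, 4)), 3677) = Add(Rational(-105, 2), 3677) = Rational(7249, 2)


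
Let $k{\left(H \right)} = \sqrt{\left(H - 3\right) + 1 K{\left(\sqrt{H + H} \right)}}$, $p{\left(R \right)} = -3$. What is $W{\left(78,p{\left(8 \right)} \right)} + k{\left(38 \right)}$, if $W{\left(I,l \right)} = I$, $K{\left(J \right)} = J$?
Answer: $78 + \sqrt{35 + 2 \sqrt{19}} \approx 84.612$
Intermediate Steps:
$k{\left(H \right)} = \sqrt{-3 + H + \sqrt{2} \sqrt{H}}$ ($k{\left(H \right)} = \sqrt{\left(H - 3\right) + 1 \sqrt{H + H}} = \sqrt{\left(H - 3\right) + 1 \sqrt{2 H}} = \sqrt{\left(-3 + H\right) + 1 \sqrt{2} \sqrt{H}} = \sqrt{\left(-3 + H\right) + \sqrt{2} \sqrt{H}} = \sqrt{-3 + H + \sqrt{2} \sqrt{H}}$)
$W{\left(78,p{\left(8 \right)} \right)} + k{\left(38 \right)} = 78 + \sqrt{-3 + 38 + \sqrt{2} \sqrt{38}} = 78 + \sqrt{-3 + 38 + 2 \sqrt{19}} = 78 + \sqrt{35 + 2 \sqrt{19}}$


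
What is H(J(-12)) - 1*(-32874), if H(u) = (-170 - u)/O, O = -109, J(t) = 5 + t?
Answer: 3583429/109 ≈ 32876.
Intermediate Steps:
H(u) = 170/109 + u/109 (H(u) = (-170 - u)/(-109) = (-170 - u)*(-1/109) = 170/109 + u/109)
H(J(-12)) - 1*(-32874) = (170/109 + (5 - 12)/109) - 1*(-32874) = (170/109 + (1/109)*(-7)) + 32874 = (170/109 - 7/109) + 32874 = 163/109 + 32874 = 3583429/109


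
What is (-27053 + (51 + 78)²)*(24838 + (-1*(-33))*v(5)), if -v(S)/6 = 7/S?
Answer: -1278635248/5 ≈ -2.5573e+8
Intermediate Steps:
v(S) = -42/S
(-27053 + (51 + 78)²)*(24838 + (-1*(-33))*v(5)) = (-27053 + (51 + 78)²)*(24838 + (-1*(-33))*(-42/5)) = (-27053 + 129²)*(24838 + 33*(-42*⅕)) = (-27053 + 16641)*(24838 + 33*(-42/5)) = -10412*(24838 - 1386/5) = -10412*122804/5 = -1278635248/5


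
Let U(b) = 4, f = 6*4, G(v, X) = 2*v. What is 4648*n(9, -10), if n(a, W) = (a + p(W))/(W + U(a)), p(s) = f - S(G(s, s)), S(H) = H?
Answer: -123172/3 ≈ -41057.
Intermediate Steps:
f = 24
p(s) = 24 - 2*s
n(a, W) = (24 + a - 2*W)/(4 + W) (n(a, W) = (a + (24 - 2*W))/(W + 4) = (24 + a - 2*W)/(4 + W))
4648*n(9, -10) = 4648*((24 + 9 - 2*(-10))/(4 - 10)) = 4648*((24 + 9 + 20)/(-6)) = 4648*(-1/6*53) = 4648*(-53/6) = -123172/3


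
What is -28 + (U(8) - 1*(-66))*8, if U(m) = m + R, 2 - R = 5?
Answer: 540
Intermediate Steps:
R = -3 (R = 2 - 1*5 = 2 - 5 = -3)
U(m) = -3 + m (U(m) = m - 3 = -3 + m)
-28 + (U(8) - 1*(-66))*8 = -28 + ((-3 + 8) - 1*(-66))*8 = -28 + (5 + 66)*8 = -28 + 71*8 = -28 + 568 = 540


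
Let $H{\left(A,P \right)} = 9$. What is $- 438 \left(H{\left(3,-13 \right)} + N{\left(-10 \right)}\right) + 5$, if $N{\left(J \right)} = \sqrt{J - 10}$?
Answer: $-3937 - 876 i \sqrt{5} \approx -3937.0 - 1958.8 i$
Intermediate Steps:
$N{\left(J \right)} = \sqrt{-10 + J}$
$- 438 \left(H{\left(3,-13 \right)} + N{\left(-10 \right)}\right) + 5 = - 438 \left(9 + \sqrt{-10 - 10}\right) + 5 = - 438 \left(9 + \sqrt{-20}\right) + 5 = - 438 \left(9 + 2 i \sqrt{5}\right) + 5 = \left(-3942 - 876 i \sqrt{5}\right) + 5 = -3937 - 876 i \sqrt{5}$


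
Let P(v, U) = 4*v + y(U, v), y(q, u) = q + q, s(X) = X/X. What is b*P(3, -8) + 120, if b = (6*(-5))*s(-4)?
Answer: 240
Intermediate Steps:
s(X) = 1
y(q, u) = 2*q
b = -30 (b = (6*(-5))*1 = -30*1 = -30)
P(v, U) = 2*U + 4*v (P(v, U) = 4*v + 2*U = 2*U + 4*v)
b*P(3, -8) + 120 = -30*(2*(-8) + 4*3) + 120 = -30*(-16 + 12) + 120 = -30*(-4) + 120 = 120 + 120 = 240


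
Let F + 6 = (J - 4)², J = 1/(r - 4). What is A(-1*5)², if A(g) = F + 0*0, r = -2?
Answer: 167281/1296 ≈ 129.07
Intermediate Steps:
J = -⅙ (J = 1/(-2 - 4) = 1/(-6) = -⅙ ≈ -0.16667)
F = 409/36 (F = -6 + (-⅙ - 4)² = -6 + (-25/6)² = -6 + 625/36 = 409/36 ≈ 11.361)
A(g) = 409/36 (A(g) = 409/36 + 0*0 = 409/36 + 0 = 409/36)
A(-1*5)² = (409/36)² = 167281/1296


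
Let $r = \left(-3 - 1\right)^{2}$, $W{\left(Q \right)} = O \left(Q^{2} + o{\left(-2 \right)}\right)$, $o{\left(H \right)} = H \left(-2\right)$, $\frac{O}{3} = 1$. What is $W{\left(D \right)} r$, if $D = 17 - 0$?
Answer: $14064$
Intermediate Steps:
$D = 17$ ($D = 17 + 0 = 17$)
$O = 3$ ($O = 3 \cdot 1 = 3$)
$o{\left(H \right)} = - 2 H$
$W{\left(Q \right)} = 12 + 3 Q^{2}$ ($W{\left(Q \right)} = 3 \left(Q^{2} - -4\right) = 3 \left(Q^{2} + 4\right) = 3 \left(4 + Q^{2}\right) = 12 + 3 Q^{2}$)
$r = 16$ ($r = \left(-4\right)^{2} = 16$)
$W{\left(D \right)} r = \left(12 + 3 \cdot 17^{2}\right) 16 = \left(12 + 3 \cdot 289\right) 16 = \left(12 + 867\right) 16 = 879 \cdot 16 = 14064$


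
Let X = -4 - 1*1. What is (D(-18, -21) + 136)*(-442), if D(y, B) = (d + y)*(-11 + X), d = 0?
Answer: -187408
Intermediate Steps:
X = -5 (X = -4 - 1 = -5)
D(y, B) = -16*y (D(y, B) = (0 + y)*(-11 - 5) = y*(-16) = -16*y)
(D(-18, -21) + 136)*(-442) = (-16*(-18) + 136)*(-442) = (288 + 136)*(-442) = 424*(-442) = -187408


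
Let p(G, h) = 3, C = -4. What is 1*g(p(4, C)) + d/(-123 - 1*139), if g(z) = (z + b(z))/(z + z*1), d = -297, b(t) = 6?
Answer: 345/131 ≈ 2.6336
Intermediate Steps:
g(z) = (6 + z)/(2*z) (g(z) = (z + 6)/(z + z*1) = (6 + z)/(z + z) = (6 + z)/((2*z)) = (6 + z)*(1/(2*z)) = (6 + z)/(2*z))
1*g(p(4, C)) + d/(-123 - 1*139) = 1*((½)*(6 + 3)/3) - 297/(-123 - 1*139) = 1*((½)*(⅓)*9) - 297/(-123 - 139) = 1*(3/2) - 297/(-262) = 3/2 - 297*(-1/262) = 3/2 + 297/262 = 345/131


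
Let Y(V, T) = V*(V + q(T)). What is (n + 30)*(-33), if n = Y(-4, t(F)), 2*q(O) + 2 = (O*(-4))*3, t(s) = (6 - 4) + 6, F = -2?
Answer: -7986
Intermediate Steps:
t(s) = 8 (t(s) = 2 + 6 = 8)
q(O) = -1 - 6*O (q(O) = -1 + ((O*(-4))*3)/2 = -1 + (-4*O*3)/2 = -1 + (-12*O)/2 = -1 - 6*O)
Y(V, T) = V*(-1 + V - 6*T) (Y(V, T) = V*(V + (-1 - 6*T)) = V*(-1 + V - 6*T))
n = 212 (n = -4*(-1 - 4 - 6*8) = -4*(-1 - 4 - 48) = -4*(-53) = 212)
(n + 30)*(-33) = (212 + 30)*(-33) = 242*(-33) = -7986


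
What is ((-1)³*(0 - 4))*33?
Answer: 132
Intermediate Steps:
((-1)³*(0 - 4))*33 = -1*(-4)*33 = 4*33 = 132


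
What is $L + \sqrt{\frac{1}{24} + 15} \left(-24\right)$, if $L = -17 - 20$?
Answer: $-37 - 38 \sqrt{6} \approx -130.08$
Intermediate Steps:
$L = -37$ ($L = -17 - 20 = -37$)
$L + \sqrt{\frac{1}{24} + 15} \left(-24\right) = -37 + \sqrt{\frac{1}{24} + 15} \left(-24\right) = -37 + \sqrt{\frac{361}{24}} \left(-24\right) = -37 + \frac{19 \sqrt{6}}{12} \left(-24\right) = -37 - 38 \sqrt{6}$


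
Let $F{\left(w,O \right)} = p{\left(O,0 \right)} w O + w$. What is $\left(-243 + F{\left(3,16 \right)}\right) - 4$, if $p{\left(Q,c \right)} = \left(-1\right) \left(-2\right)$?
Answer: $-148$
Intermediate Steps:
$p{\left(Q,c \right)} = 2$
$F{\left(w,O \right)} = w + 2 O w$ ($F{\left(w,O \right)} = 2 w O + w = 2 O w + w = w + 2 O w$)
$\left(-243 + F{\left(3,16 \right)}\right) - 4 = \left(-243 + 3 \left(1 + 2 \cdot 16\right)\right) - 4 = \left(-243 + 3 \left(1 + 32\right)\right) - 4 = \left(-243 + 3 \cdot 33\right) - 4 = \left(-243 + 99\right) - 4 = -144 - 4 = -148$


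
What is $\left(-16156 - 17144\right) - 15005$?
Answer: $-48305$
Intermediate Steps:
$\left(-16156 - 17144\right) - 15005 = -33300 - 15005 = -48305$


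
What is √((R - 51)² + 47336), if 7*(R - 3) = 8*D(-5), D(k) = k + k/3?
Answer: 10*√222394/21 ≈ 224.57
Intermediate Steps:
D(k) = 4*k/3 (D(k) = k + k*(⅓) = k + k/3 = 4*k/3)
R = -97/21 (R = 3 + (8*((4/3)*(-5)))/7 = 3 + (8*(-20/3))/7 = 3 + (⅐)*(-160/3) = 3 - 160/21 = -97/21 ≈ -4.6190)
√((R - 51)² + 47336) = √((-97/21 - 51)² + 47336) = √((-1168/21)² + 47336) = √(1364224/441 + 47336) = √(22239400/441) = 10*√222394/21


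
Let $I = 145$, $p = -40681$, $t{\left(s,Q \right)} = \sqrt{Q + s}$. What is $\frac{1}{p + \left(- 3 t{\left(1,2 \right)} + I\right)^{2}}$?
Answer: $- \frac{727}{14186183} + \frac{290 \sqrt{3}}{127675647} \approx -4.7313 \cdot 10^{-5}$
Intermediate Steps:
$\frac{1}{p + \left(- 3 t{\left(1,2 \right)} + I\right)^{2}} = \frac{1}{-40681 + \left(- 3 \sqrt{2 + 1} + 145\right)^{2}} = \frac{1}{-40681 + \left(- 3 \sqrt{3} + 145\right)^{2}} = \frac{1}{-40681 + \left(145 - 3 \sqrt{3}\right)^{2}}$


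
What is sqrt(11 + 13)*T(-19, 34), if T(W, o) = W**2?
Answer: 722*sqrt(6) ≈ 1768.5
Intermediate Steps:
sqrt(11 + 13)*T(-19, 34) = sqrt(11 + 13)*(-19)**2 = sqrt(24)*361 = (2*sqrt(6))*361 = 722*sqrt(6)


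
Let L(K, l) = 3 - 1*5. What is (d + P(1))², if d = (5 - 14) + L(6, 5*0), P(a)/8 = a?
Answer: 9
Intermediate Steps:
L(K, l) = -2 (L(K, l) = 3 - 5 = -2)
P(a) = 8*a
d = -11 (d = (5 - 14) - 2 = -9 - 2 = -11)
(d + P(1))² = (-11 + 8*1)² = (-11 + 8)² = (-3)² = 9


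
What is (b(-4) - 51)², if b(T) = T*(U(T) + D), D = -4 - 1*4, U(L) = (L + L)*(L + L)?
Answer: 75625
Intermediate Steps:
U(L) = 4*L² (U(L) = (2*L)*(2*L) = 4*L²)
D = -8 (D = -4 - 4 = -8)
b(T) = T*(-8 + 4*T²) (b(T) = T*(4*T² - 8) = T*(-8 + 4*T²))
(b(-4) - 51)² = (4*(-4)*(-2 + (-4)²) - 51)² = (4*(-4)*(-2 + 16) - 51)² = (4*(-4)*14 - 51)² = (-224 - 51)² = (-275)² = 75625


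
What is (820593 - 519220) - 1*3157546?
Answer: -2856173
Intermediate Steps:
(820593 - 519220) - 1*3157546 = 301373 - 3157546 = -2856173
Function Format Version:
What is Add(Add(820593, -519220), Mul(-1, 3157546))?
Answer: -2856173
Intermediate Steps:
Add(Add(820593, -519220), Mul(-1, 3157546)) = Add(301373, -3157546) = -2856173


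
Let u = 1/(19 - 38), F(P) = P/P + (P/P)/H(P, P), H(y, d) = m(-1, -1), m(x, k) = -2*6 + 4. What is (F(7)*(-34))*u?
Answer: 119/76 ≈ 1.5658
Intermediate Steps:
m(x, k) = -8 (m(x, k) = -12 + 4 = -8)
H(y, d) = -8
F(P) = 7/8 (F(P) = P/P + (P/P)/(-8) = 1 + 1*(-⅛) = 1 - ⅛ = 7/8)
u = -1/19 (u = 1/(-19) = -1/19 ≈ -0.052632)
(F(7)*(-34))*u = ((7/8)*(-34))*(-1/19) = -119/4*(-1/19) = 119/76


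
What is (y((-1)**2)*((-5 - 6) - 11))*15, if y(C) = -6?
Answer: 1980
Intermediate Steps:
(y((-1)**2)*((-5 - 6) - 11))*15 = -6*((-5 - 6) - 11)*15 = -6*(-11 - 11)*15 = -6*(-22)*15 = 132*15 = 1980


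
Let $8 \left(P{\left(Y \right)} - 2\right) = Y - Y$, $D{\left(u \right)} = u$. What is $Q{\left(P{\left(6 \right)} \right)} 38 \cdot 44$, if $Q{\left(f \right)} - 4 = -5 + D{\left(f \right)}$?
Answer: $1672$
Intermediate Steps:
$P{\left(Y \right)} = 2$ ($P{\left(Y \right)} = 2 + \frac{Y - Y}{8} = 2 + \frac{1}{8} \cdot 0 = 2 + 0 = 2$)
$Q{\left(f \right)} = -1 + f$ ($Q{\left(f \right)} = 4 + \left(-5 + f\right) = -1 + f$)
$Q{\left(P{\left(6 \right)} \right)} 38 \cdot 44 = \left(-1 + 2\right) 38 \cdot 44 = 1 \cdot 38 \cdot 44 = 38 \cdot 44 = 1672$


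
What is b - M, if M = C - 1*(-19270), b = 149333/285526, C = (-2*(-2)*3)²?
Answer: -5543052431/285526 ≈ -19413.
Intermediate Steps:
C = 144 (C = (4*3)² = 12² = 144)
b = 149333/285526 (b = 149333*(1/285526) = 149333/285526 ≈ 0.52301)
M = 19414 (M = 144 - 1*(-19270) = 144 + 19270 = 19414)
b - M = 149333/285526 - 1*19414 = 149333/285526 - 19414 = -5543052431/285526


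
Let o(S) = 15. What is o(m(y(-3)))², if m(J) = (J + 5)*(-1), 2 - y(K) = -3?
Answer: 225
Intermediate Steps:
y(K) = 5 (y(K) = 2 - 1*(-3) = 2 + 3 = 5)
m(J) = -5 - J (m(J) = (5 + J)*(-1) = -5 - J)
o(m(y(-3)))² = 15² = 225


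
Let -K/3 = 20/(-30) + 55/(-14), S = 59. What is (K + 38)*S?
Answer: 42775/14 ≈ 3055.4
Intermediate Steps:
K = 193/14 (K = -3*(20/(-30) + 55/(-14)) = -3*(20*(-1/30) + 55*(-1/14)) = -3*(-⅔ - 55/14) = -3*(-193/42) = 193/14 ≈ 13.786)
(K + 38)*S = (193/14 + 38)*59 = (725/14)*59 = 42775/14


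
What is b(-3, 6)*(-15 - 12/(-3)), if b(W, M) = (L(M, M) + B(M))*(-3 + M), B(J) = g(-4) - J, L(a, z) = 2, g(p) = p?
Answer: 264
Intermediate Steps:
B(J) = -4 - J
b(W, M) = (-3 + M)*(-2 - M) (b(W, M) = (2 + (-4 - M))*(-3 + M) = (-2 - M)*(-3 + M) = (-3 + M)*(-2 - M))
b(-3, 6)*(-15 - 12/(-3)) = (6 + 6 - 1*6²)*(-15 - 12/(-3)) = (6 + 6 - 1*36)*(-15 - 12*(-⅓)) = (6 + 6 - 36)*(-15 + 4) = -24*(-11) = 264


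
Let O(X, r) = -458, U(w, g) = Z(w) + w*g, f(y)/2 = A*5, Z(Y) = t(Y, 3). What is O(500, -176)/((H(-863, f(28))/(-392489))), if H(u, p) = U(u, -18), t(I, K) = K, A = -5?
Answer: 179759962/15537 ≈ 11570.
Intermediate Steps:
Z(Y) = 3
f(y) = -50 (f(y) = 2*(-5*5) = 2*(-25) = -50)
U(w, g) = 3 + g*w (U(w, g) = 3 + w*g = 3 + g*w)
H(u, p) = 3 - 18*u
O(500, -176)/((H(-863, f(28))/(-392489))) = -458*(-392489/(3 - 18*(-863))) = -458*(-392489/(3 + 15534)) = -458/(15537*(-1/392489)) = -458/(-15537/392489) = -458*(-392489/15537) = 179759962/15537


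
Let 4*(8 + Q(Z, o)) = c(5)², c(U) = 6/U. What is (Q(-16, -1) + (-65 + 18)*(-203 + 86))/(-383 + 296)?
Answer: -137284/2175 ≈ -63.119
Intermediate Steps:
Q(Z, o) = -191/25 (Q(Z, o) = -8 + (6/5)²/4 = -8 + (¼)*(36/25) = -8 + 9/25 = -191/25)
(Q(-16, -1) + (-65 + 18)*(-203 + 86))/(-383 + 296) = (-191/25 + (-65 + 18)*(-203 + 86))/(-383 + 296) = (-191/25 - 47*(-117))/(-87) = (-191/25 + 5499)*(-1/87) = (137284/25)*(-1/87) = -137284/2175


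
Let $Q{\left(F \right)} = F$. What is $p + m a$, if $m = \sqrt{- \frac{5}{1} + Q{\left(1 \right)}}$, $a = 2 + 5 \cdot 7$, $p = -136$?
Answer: $-136 + 74 i \approx -136.0 + 74.0 i$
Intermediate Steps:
$a = 37$ ($a = 2 + 35 = 37$)
$m = 2 i$ ($m = \sqrt{- \frac{5}{1} + 1} = \sqrt{\left(-5\right) 1 + 1} = \sqrt{-5 + 1} = \sqrt{-4} = 2 i \approx 2.0 i$)
$p + m a = -136 + 2 i 37 = -136 + 74 i$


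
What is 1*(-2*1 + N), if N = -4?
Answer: -6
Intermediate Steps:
1*(-2*1 + N) = 1*(-2*1 - 4) = 1*(-2 - 4) = 1*(-6) = -6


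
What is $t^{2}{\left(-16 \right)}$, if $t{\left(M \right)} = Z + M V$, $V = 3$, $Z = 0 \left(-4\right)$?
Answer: $2304$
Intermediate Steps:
$Z = 0$
$t{\left(M \right)} = 3 M$ ($t{\left(M \right)} = 0 + M 3 = 0 + 3 M = 3 M$)
$t^{2}{\left(-16 \right)} = \left(3 \left(-16\right)\right)^{2} = \left(-48\right)^{2} = 2304$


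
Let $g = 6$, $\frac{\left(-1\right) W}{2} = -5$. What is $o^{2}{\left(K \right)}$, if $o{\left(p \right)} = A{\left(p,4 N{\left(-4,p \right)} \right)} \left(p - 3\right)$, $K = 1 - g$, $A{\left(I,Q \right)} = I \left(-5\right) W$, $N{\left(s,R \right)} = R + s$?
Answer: $4000000$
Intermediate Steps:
$W = 10$ ($W = \left(-2\right) \left(-5\right) = 10$)
$A{\left(I,Q \right)} = - 50 I$ ($A{\left(I,Q \right)} = I \left(-5\right) 10 = - 5 I 10 = - 50 I$)
$K = -5$ ($K = 1 - 6 = -5$)
$o{\left(p \right)} = - 50 p \left(-3 + p\right)$ ($o{\left(p \right)} = - 50 p \left(p - 3\right) = - 50 p \left(-3 + p\right)$)
$o^{2}{\left(K \right)} = \left(50 \left(-5\right) \left(3 - -5\right)\right)^{2} = \left(50 \left(-5\right) \left(3 + 5\right)\right)^{2} = \left(50 \left(-5\right) 8\right)^{2} = \left(-2000\right)^{2} = 4000000$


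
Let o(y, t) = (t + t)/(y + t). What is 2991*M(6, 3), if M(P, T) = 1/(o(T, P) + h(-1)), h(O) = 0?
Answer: 8973/4 ≈ 2243.3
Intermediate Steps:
o(y, t) = 2*t/(t + y) (o(y, t) = (2*t)/(t + y) = 2*t/(t + y))
M(P, T) = (P + T)/(2*P) (M(P, T) = 1/(2*P/(P + T) + 0) = 1/(2*P/(P + T)) = (P + T)/(2*P))
2991*M(6, 3) = 2991*((½)*(6 + 3)/6) = 2991*((½)*(⅙)*9) = 2991*(¾) = 8973/4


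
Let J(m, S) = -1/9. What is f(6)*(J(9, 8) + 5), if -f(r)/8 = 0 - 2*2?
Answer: 1408/9 ≈ 156.44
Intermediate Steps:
J(m, S) = -1/9 (J(m, S) = -1*1/9 = -1/9)
f(r) = 32 (f(r) = -8*(0 - 2*2) = -8*(0 - 4) = -8*(-4) = 32)
f(6)*(J(9, 8) + 5) = 32*(-1/9 + 5) = 32*(44/9) = 1408/9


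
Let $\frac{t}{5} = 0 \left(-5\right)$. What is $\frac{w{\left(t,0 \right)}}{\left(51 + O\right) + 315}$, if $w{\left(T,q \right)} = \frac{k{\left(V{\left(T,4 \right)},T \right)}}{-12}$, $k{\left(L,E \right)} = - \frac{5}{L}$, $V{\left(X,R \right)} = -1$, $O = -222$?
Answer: $- \frac{5}{1728} \approx -0.0028935$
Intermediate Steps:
$t = 0$ ($t = 5 \cdot 0 \left(-5\right) = 5 \cdot 0 = 0$)
$w{\left(T,q \right)} = - \frac{5}{12}$ ($w{\left(T,q \right)} = \frac{\left(-5\right) \frac{1}{-1}}{-12} = \left(-5\right) \left(-1\right) \left(- \frac{1}{12}\right) = 5 \left(- \frac{1}{12}\right) = - \frac{5}{12}$)
$\frac{w{\left(t,0 \right)}}{\left(51 + O\right) + 315} = - \frac{5}{12 \left(\left(51 - 222\right) + 315\right)} = - \frac{5}{12 \left(-171 + 315\right)} = - \frac{5}{12 \cdot 144} = \left(- \frac{5}{12}\right) \frac{1}{144} = - \frac{5}{1728}$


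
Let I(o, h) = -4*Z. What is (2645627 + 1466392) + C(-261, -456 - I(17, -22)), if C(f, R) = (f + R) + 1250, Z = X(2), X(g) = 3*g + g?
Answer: 4112584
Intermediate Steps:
X(g) = 4*g
Z = 8 (Z = 4*2 = 8)
I(o, h) = -32 (I(o, h) = -4*8 = -32)
C(f, R) = 1250 + R + f (C(f, R) = (R + f) + 1250 = 1250 + R + f)
(2645627 + 1466392) + C(-261, -456 - I(17, -22)) = (2645627 + 1466392) + (1250 + (-456 - 1*(-32)) - 261) = 4112019 + (1250 + (-456 + 32) - 261) = 4112019 + (1250 - 424 - 261) = 4112019 + 565 = 4112584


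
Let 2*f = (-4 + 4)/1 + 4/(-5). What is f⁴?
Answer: 16/625 ≈ 0.025600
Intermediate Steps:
f = -⅖ (f = ((-4 + 4)/1 + 4/(-5))/2 = (0*1 + 4*(-⅕))/2 = (0 - ⅘)/2 = (½)*(-⅘) = -⅖ ≈ -0.40000)
f⁴ = (-⅖)⁴ = 16/625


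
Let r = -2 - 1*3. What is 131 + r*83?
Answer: -284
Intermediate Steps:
r = -5 (r = -2 - 3 = -5)
131 + r*83 = 131 - 5*83 = 131 - 415 = -284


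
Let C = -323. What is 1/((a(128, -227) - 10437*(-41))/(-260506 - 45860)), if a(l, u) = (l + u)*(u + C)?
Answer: -102122/160789 ≈ -0.63513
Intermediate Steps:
a(l, u) = (-323 + u)*(l + u) (a(l, u) = (l + u)*(u - 323) = (l + u)*(-323 + u) = (-323 + u)*(l + u))
1/((a(128, -227) - 10437*(-41))/(-260506 - 45860)) = 1/((((-227)² - 323*128 - 323*(-227) + 128*(-227)) - 10437*(-41))/(-260506 - 45860)) = 1/(((51529 - 41344 + 73321 - 29056) + 427917)/(-306366)) = 1/((54450 + 427917)*(-1/306366)) = 1/(482367*(-1/306366)) = 1/(-160789/102122) = -102122/160789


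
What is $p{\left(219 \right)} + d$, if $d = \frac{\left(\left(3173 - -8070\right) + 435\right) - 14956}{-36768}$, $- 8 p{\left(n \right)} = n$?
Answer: $- \frac{501623}{18384} \approx -27.286$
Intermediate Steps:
$p{\left(n \right)} = - \frac{n}{8}$
$d = \frac{1639}{18384}$ ($d = \left(\left(\left(3173 + 8070\right) + 435\right) - 14956\right) \left(- \frac{1}{36768}\right) = \left(\left(11243 + 435\right) - 14956\right) \left(- \frac{1}{36768}\right) = \left(11678 - 14956\right) \left(- \frac{1}{36768}\right) = \left(-3278\right) \left(- \frac{1}{36768}\right) = \frac{1639}{18384} \approx 0.089154$)
$p{\left(219 \right)} + d = \left(- \frac{1}{8}\right) 219 + \frac{1639}{18384} = - \frac{219}{8} + \frac{1639}{18384} = - \frac{501623}{18384}$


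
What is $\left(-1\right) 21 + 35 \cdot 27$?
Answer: $924$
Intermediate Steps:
$\left(-1\right) 21 + 35 \cdot 27 = -21 + 945 = 924$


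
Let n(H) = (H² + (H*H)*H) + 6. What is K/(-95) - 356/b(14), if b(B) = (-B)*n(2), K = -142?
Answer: 17401/5985 ≈ 2.9074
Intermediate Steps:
n(H) = 6 + H² + H³ (n(H) = (H² + H²*H) + 6 = (H² + H³) + 6 = 6 + H² + H³)
b(B) = -18*B (b(B) = (-B)*(6 + 2² + 2³) = (-B)*(6 + 4 + 8) = -B*18 = -18*B)
K/(-95) - 356/b(14) = -142/(-95) - 356/((-18*14)) = -142*(-1/95) - 356/(-252) = 142/95 - 356*(-1/252) = 142/95 + 89/63 = 17401/5985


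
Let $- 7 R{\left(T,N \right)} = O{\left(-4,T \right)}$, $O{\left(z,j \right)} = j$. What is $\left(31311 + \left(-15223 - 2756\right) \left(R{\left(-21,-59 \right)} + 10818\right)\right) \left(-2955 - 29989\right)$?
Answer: $6408248694912$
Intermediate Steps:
$R{\left(T,N \right)} = - \frac{T}{7}$
$\left(31311 + \left(-15223 - 2756\right) \left(R{\left(-21,-59 \right)} + 10818\right)\right) \left(-2955 - 29989\right) = \left(31311 + \left(-15223 - 2756\right) \left(\left(- \frac{1}{7}\right) \left(-21\right) + 10818\right)\right) \left(-2955 - 29989\right) = \left(31311 - 17979 \left(3 + 10818\right)\right) \left(-32944\right) = \left(31311 - 194550759\right) \left(-32944\right) = \left(-194519448\right) \left(-32944\right) = 6408248694912$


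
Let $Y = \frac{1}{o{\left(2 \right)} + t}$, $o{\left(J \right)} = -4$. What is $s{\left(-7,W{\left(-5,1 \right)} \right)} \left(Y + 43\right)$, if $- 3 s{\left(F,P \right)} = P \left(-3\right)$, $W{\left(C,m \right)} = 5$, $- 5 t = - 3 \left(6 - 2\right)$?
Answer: $\frac{1695}{8} \approx 211.88$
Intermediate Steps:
$t = \frac{12}{5}$ ($t = - \frac{\left(-3\right) \left(6 - 2\right)}{5} = - \frac{\left(-3\right) 4}{5} = \left(- \frac{1}{5}\right) \left(-12\right) = \frac{12}{5} \approx 2.4$)
$s{\left(F,P \right)} = P$ ($s{\left(F,P \right)} = - \frac{P \left(-3\right)}{3} = - \frac{\left(-3\right) P}{3} = P$)
$Y = - \frac{5}{8}$ ($Y = \frac{1}{-4 + \frac{12}{5}} = \frac{1}{- \frac{8}{5}} = - \frac{5}{8} \approx -0.625$)
$s{\left(-7,W{\left(-5,1 \right)} \right)} \left(Y + 43\right) = 5 \left(- \frac{5}{8} + 43\right) = 5 \cdot \frac{339}{8} = \frac{1695}{8}$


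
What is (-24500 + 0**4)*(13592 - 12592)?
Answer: -24500000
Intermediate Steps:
(-24500 + 0**4)*(13592 - 12592) = (-24500 + 0)*1000 = -24500*1000 = -24500000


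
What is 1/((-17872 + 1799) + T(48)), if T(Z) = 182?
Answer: -1/15891 ≈ -6.2929e-5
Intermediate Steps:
1/((-17872 + 1799) + T(48)) = 1/((-17872 + 1799) + 182) = 1/(-16073 + 182) = 1/(-15891) = -1/15891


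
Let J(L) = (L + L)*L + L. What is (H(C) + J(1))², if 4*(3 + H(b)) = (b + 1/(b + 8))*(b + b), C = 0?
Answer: 0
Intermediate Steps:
H(b) = -3 + b*(b + 1/(8 + b))/2 (H(b) = -3 + ((b + 1/(b + 8))*(b + b))/4 = -3 + ((b + 1/(8 + b))*(2*b))/4 = -3 + (2*b*(b + 1/(8 + b)))/4 = -3 + b*(b + 1/(8 + b))/2)
J(L) = L + 2*L² (J(L) = (2*L)*L + L = 2*L² + L = L + 2*L²)
(H(C) + J(1))² = ((-48 + 0³ - 5*0 + 8*0²)/(2*(8 + 0)) + 1*(1 + 2*1))² = ((½)*(-48 + 0 + 0 + 8*0)/8 + 1*(1 + 2))² = ((½)*(⅛)*(-48 + 0 + 0 + 0) + 1*3)² = ((½)*(⅛)*(-48) + 3)² = (-3 + 3)² = 0² = 0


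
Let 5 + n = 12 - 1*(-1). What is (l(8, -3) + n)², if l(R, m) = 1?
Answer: 81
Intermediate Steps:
n = 8 (n = -5 + (12 - 1*(-1)) = -5 + (12 + 1) = -5 + 13 = 8)
(l(8, -3) + n)² = (1 + 8)² = 9² = 81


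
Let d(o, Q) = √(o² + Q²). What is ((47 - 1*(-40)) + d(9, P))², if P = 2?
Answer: (87 + √85)² ≈ 9258.2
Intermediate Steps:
d(o, Q) = √(Q² + o²)
((47 - 1*(-40)) + d(9, P))² = ((47 - 1*(-40)) + √(2² + 9²))² = ((47 + 40) + √(4 + 81))² = (87 + √85)²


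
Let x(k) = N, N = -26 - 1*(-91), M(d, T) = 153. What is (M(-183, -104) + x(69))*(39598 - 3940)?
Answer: 7773444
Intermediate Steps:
N = 65 (N = -26 + 91 = 65)
x(k) = 65
(M(-183, -104) + x(69))*(39598 - 3940) = (153 + 65)*(39598 - 3940) = 218*35658 = 7773444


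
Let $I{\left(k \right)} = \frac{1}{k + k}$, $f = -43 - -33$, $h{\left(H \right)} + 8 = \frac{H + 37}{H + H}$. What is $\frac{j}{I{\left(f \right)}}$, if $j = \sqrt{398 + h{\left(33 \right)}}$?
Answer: $- \frac{20 \sqrt{425865}}{33} \approx -395.5$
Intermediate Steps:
$h{\left(H \right)} = -8 + \frac{37 + H}{2 H}$ ($h{\left(H \right)} = -8 + \frac{H + 37}{H + H} = -8 + \frac{37 + H}{2 H}$)
$f = -10$ ($f = -43 + 33 = -10$)
$I{\left(k \right)} = \frac{1}{2 k}$
$j = \frac{\sqrt{425865}}{33}$ ($j = \sqrt{398 + \frac{37 - 495}{2 \cdot 33}} = \sqrt{398 + \frac{1}{2} \cdot \frac{1}{33} \left(37 - 495\right)} = \sqrt{398 + \frac{1}{2} \cdot \frac{1}{33} \left(-458\right)} = \sqrt{398 - \frac{229}{33}} = \sqrt{\frac{12905}{33}} = \frac{\sqrt{425865}}{33} \approx 19.775$)
$\frac{j}{I{\left(f \right)}} = \frac{\frac{1}{33} \sqrt{425865}}{\frac{1}{2} \frac{1}{-10}} = \frac{\frac{1}{33} \sqrt{425865}}{\frac{1}{2} \left(- \frac{1}{10}\right)} = \frac{\frac{1}{33} \sqrt{425865}}{- \frac{1}{20}} = \frac{\sqrt{425865}}{33} \left(-20\right) = - \frac{20 \sqrt{425865}}{33}$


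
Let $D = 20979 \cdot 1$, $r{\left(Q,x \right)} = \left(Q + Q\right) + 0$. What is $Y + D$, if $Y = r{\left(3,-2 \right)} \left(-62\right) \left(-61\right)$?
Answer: $43671$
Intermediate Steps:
$r{\left(Q,x \right)} = 2 Q$ ($r{\left(Q,x \right)} = 2 Q + 0 = 2 Q$)
$D = 20979$
$Y = 22692$ ($Y = 2 \cdot 3 \left(-62\right) \left(-61\right) = 6 \left(-62\right) \left(-61\right) = \left(-372\right) \left(-61\right) = 22692$)
$Y + D = 22692 + 20979 = 43671$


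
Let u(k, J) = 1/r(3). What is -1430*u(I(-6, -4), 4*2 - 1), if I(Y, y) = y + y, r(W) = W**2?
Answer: -1430/9 ≈ -158.89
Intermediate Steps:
I(Y, y) = 2*y
u(k, J) = 1/9 (u(k, J) = 1/(3**2) = 1/9)
-1430*u(I(-6, -4), 4*2 - 1) = -1430*1/9 = -1430/9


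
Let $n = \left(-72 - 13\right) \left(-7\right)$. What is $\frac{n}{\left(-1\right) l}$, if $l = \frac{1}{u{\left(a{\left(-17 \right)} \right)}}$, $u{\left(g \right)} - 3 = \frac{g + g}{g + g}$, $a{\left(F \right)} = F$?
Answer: $-2380$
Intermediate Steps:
$u{\left(g \right)} = 4$ ($u{\left(g \right)} = 3 + \frac{g + g}{g + g} = 3 + \frac{2 g}{2 g} = 3 + 2 g \frac{1}{2 g} = 3 + 1 = 4$)
$n = 595$ ($n = \left(-85\right) \left(-7\right) = 595$)
$l = \frac{1}{4} \approx 0.25$
$\frac{n}{\left(-1\right) l} = \frac{595}{\left(-1\right) \frac{1}{4}} = \frac{595}{- \frac{1}{4}} = 595 \left(-4\right) = -2380$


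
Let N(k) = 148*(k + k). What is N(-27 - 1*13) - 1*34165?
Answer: -46005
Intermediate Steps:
N(k) = 296*k (N(k) = 148*(2*k) = 296*k)
N(-27 - 1*13) - 1*34165 = 296*(-27 - 1*13) - 1*34165 = 296*(-27 - 13) - 34165 = 296*(-40) - 34165 = -11840 - 34165 = -46005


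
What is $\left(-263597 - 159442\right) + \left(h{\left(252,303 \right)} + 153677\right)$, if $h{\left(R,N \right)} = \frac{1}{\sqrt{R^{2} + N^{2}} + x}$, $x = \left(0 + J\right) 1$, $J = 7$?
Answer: $- \frac{41822221575}{155264} + \frac{3 \sqrt{17257}}{155264} \approx -2.6936 \cdot 10^{5}$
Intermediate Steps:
$x = 7$ ($x = \left(0 + 7\right) 1 = 7 \cdot 1 = 7$)
$h{\left(R,N \right)} = \frac{1}{7 + \sqrt{N^{2} + R^{2}}}$ ($h{\left(R,N \right)} = \frac{1}{\sqrt{R^{2} + N^{2}} + 7} = \frac{1}{\sqrt{N^{2} + R^{2}} + 7} = \frac{1}{7 + \sqrt{N^{2} + R^{2}}}$)
$\left(-263597 - 159442\right) + \left(h{\left(252,303 \right)} + 153677\right) = \left(-263597 - 159442\right) + \left(\frac{1}{7 + \sqrt{303^{2} + 252^{2}}} + 153677\right) = -423039 + \left(\frac{1}{7 + \sqrt{91809 + 63504}} + 153677\right) = -423039 + \left(\frac{1}{7 + \sqrt{155313}} + 153677\right) = -423039 + \left(\frac{1}{7 + 3 \sqrt{17257}} + 153677\right) = -423039 + \left(153677 + \frac{1}{7 + 3 \sqrt{17257}}\right) = -269362 + \frac{1}{7 + 3 \sqrt{17257}}$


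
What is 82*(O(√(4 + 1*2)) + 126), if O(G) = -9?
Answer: 9594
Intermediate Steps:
82*(O(√(4 + 1*2)) + 126) = 82*(-9 + 126) = 82*117 = 9594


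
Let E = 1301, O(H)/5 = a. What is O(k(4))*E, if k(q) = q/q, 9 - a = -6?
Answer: 97575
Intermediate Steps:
a = 15 (a = 9 - 1*(-6) = 9 + 6 = 15)
k(q) = 1
O(H) = 75 (O(H) = 5*15 = 75)
O(k(4))*E = 75*1301 = 97575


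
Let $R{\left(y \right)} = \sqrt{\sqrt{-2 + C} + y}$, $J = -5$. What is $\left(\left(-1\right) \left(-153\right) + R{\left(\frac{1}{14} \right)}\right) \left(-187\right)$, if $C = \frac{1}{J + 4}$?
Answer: $-28611 - \frac{187 \sqrt{14 + 196 i \sqrt{3}}}{14} \approx -28789.0 - 170.47 i$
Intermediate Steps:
$C = -1$ ($C = \frac{1}{-5 + 4} = \frac{1}{-1} = -1$)
$R{\left(y \right)} = \sqrt{y + i \sqrt{3}}$ ($R{\left(y \right)} = \sqrt{\sqrt{-2 - 1} + y} = \sqrt{\sqrt{-3} + y} = \sqrt{i \sqrt{3} + y} = \sqrt{y + i \sqrt{3}}$)
$\left(\left(-1\right) \left(-153\right) + R{\left(\frac{1}{14} \right)}\right) \left(-187\right) = \left(\left(-1\right) \left(-153\right) + \sqrt{\frac{1}{14} + i \sqrt{3}}\right) \left(-187\right) = \left(153 + \sqrt{\frac{1}{14} + i \sqrt{3}}\right) \left(-187\right) = -28611 - 187 \sqrt{\frac{1}{14} + i \sqrt{3}}$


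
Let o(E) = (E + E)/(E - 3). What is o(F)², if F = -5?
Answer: 25/16 ≈ 1.5625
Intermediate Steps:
o(E) = 2*E/(-3 + E) (o(E) = (2*E)/(-3 + E) = 2*E/(-3 + E))
o(F)² = (2*(-5)/(-3 - 5))² = (2*(-5)/(-8))² = (2*(-5)*(-⅛))² = (5/4)² = 25/16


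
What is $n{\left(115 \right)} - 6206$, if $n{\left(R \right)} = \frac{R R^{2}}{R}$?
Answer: $7019$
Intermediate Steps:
$n{\left(R \right)} = R^{2}$ ($n{\left(R \right)} = \frac{R^{3}}{R} = R^{2}$)
$n{\left(115 \right)} - 6206 = 115^{2} - 6206 = 13225 - 6206 = 7019$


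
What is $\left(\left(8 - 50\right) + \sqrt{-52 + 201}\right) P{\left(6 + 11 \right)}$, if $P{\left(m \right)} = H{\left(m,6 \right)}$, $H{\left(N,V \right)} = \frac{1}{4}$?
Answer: $- \frac{21}{2} + \frac{\sqrt{149}}{4} \approx -7.4484$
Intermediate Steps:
$H{\left(N,V \right)} = \frac{1}{4}$
$P{\left(m \right)} = \frac{1}{4}$
$\left(\left(8 - 50\right) + \sqrt{-52 + 201}\right) P{\left(6 + 11 \right)} = \left(\left(8 - 50\right) + \sqrt{-52 + 201}\right) \frac{1}{4} = \left(\left(8 - 50\right) + \sqrt{149}\right) \frac{1}{4} = \left(-42 + \sqrt{149}\right) \frac{1}{4} = - \frac{21}{2} + \frac{\sqrt{149}}{4}$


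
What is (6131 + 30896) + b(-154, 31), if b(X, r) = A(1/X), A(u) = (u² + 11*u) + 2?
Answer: 878178071/23716 ≈ 37029.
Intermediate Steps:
A(u) = 2 + u² + 11*u
b(X, r) = 2 + X⁻² + 11/X (b(X, r) = 2 + (1/X)² + 11/X = 2 + X⁻² + 11/X)
(6131 + 30896) + b(-154, 31) = (6131 + 30896) + (2 + (-154)⁻² + 11/(-154)) = 37027 + (2 + 1/23716 + 11*(-1/154)) = 37027 + (2 + 1/23716 - 1/14) = 37027 + 45739/23716 = 878178071/23716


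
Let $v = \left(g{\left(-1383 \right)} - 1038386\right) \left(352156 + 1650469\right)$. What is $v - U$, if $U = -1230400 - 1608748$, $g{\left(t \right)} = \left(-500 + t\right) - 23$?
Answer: $-2083311927352$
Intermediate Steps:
$g{\left(t \right)} = -523 + t$
$U = -2839148$ ($U = -1230400 - 1608748 = -2839148$)
$v = -2083314766500$ ($v = \left(\left(-523 - 1383\right) - 1038386\right) \left(352156 + 1650469\right) = \left(-1906 - 1038386\right) 2002625 = \left(-1040292\right) 2002625 = -2083314766500$)
$v - U = -2083314766500 - -2839148 = -2083314766500 + 2839148 = -2083311927352$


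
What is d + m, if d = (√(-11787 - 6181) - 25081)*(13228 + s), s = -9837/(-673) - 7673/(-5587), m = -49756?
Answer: -1249172676305512/3760051 + 199192311504*I*√1123/3760051 ≈ -3.3222e+8 + 1.7753e+6*I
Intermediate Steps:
s = 60123248/3760051 (s = -9837*(-1/673) - 7673*(-1/5587) = 9837/673 + 7673/5587 = 60123248/3760051 ≈ 15.990)
d = -1248985591207956/3760051 + 199192311504*I*√1123/3760051 (d = (√(-11787 - 6181) - 25081)*(13228 + 60123248/3760051) = (√(-17968) - 25081)*(49798077876/3760051) = (4*I*√1123 - 25081)*(49798077876/3760051) = (-25081 + 4*I*√1123)*(49798077876/3760051) = -1248985591207956/3760051 + 199192311504*I*√1123/3760051 ≈ -3.3217e+8 + 1.7753e+6*I)
d + m = (-1248985591207956/3760051 + 199192311504*I*√1123/3760051) - 49756 = -1249172676305512/3760051 + 199192311504*I*√1123/3760051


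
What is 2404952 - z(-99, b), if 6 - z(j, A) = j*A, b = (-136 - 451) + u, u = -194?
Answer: 2482265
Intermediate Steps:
b = -781 (b = (-136 - 451) - 194 = -587 - 194 = -781)
z(j, A) = 6 - A*j (z(j, A) = 6 - j*A = 6 - A*j)
2404952 - z(-99, b) = 2404952 - (6 - 1*(-781)*(-99)) = 2404952 - (6 - 77319) = 2404952 - 1*(-77313) = 2404952 + 77313 = 2482265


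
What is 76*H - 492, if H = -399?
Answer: -30816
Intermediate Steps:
76*H - 492 = 76*(-399) - 492 = -30324 - 492 = -30816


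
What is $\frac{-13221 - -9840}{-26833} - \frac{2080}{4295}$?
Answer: $- \frac{8258249}{23049547} \approx -0.35828$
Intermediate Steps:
$\frac{-13221 - -9840}{-26833} - \frac{2080}{4295} = \left(-13221 + 9840\right) \left(- \frac{1}{26833}\right) - \frac{416}{859} = \left(-3381\right) \left(- \frac{1}{26833}\right) - \frac{416}{859} = \frac{3381}{26833} - \frac{416}{859} = - \frac{8258249}{23049547}$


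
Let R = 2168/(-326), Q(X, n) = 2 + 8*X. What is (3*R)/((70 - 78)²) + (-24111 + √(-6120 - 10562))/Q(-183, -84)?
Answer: 30846441/1906448 - I*√16682/1462 ≈ 16.18 - 0.088344*I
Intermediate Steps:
R = -1084/163 (R = 2168*(-1/326) = -1084/163 ≈ -6.6503)
(3*R)/((70 - 78)²) + (-24111 + √(-6120 - 10562))/Q(-183, -84) = (3*(-1084/163))/((70 - 78)²) + (-24111 + √(-6120 - 10562))/(2 + 8*(-183)) = -3252/(163*((-8)²)) + (-24111 + √(-16682))/(2 - 1464) = -3252/163/64 + (-24111 + I*√16682)/(-1462) = -3252/163*1/64 + (-24111 + I*√16682)*(-1/1462) = -813/2608 + (24111/1462 - I*√16682/1462) = 30846441/1906448 - I*√16682/1462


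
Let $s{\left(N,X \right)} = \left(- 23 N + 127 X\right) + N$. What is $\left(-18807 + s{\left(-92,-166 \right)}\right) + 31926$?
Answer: $-5939$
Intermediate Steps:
$s{\left(N,X \right)} = - 22 N + 127 X$
$\left(-18807 + s{\left(-92,-166 \right)}\right) + 31926 = \left(-18807 + \left(\left(-22\right) \left(-92\right) + 127 \left(-166\right)\right)\right) + 31926 = \left(-18807 + \left(2024 - 21082\right)\right) + 31926 = \left(-18807 - 19058\right) + 31926 = -37865 + 31926 = -5939$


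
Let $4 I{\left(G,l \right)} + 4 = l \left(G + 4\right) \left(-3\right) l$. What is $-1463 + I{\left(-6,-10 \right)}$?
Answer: $-1314$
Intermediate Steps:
$I{\left(G,l \right)} = -1 + \frac{l^{2} \left(-12 - 3 G\right)}{4}$ ($I{\left(G,l \right)} = -1 + \frac{l \left(G + 4\right) \left(-3\right) l}{4} = -1 + \frac{l \left(4 + G\right) \left(-3\right) l}{4} = -1 + \frac{l \left(-12 - 3 G\right) l}{4} = -1 + \frac{l^{2} \left(-12 - 3 G\right)}{4}$)
$-1463 + I{\left(-6,-10 \right)} = -1463 - \left(1 - 150\right) = -1463 - \left(301 - 450\right) = -1463 - -149 = -1463 + 149 = -1314$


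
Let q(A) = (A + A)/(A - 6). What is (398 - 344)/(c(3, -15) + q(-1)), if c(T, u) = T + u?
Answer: -189/41 ≈ -4.6098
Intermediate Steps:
q(A) = 2*A/(-6 + A) (q(A) = (2*A)/(-6 + A) = 2*A/(-6 + A))
(398 - 344)/(c(3, -15) + q(-1)) = (398 - 344)/((3 - 15) + 2*(-1)/(-6 - 1)) = 54/(-12 + 2*(-1)/(-7)) = 54/(-12 + 2*(-1)*(-⅐)) = 54/(-12 + 2/7) = 54/(-82/7) = 54*(-7/82) = -189/41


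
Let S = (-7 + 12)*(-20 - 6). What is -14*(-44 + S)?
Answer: 2436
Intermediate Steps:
S = -130 (S = 5*(-26) = -130)
-14*(-44 + S) = -14*(-44 - 130) = -14*(-174) = 2436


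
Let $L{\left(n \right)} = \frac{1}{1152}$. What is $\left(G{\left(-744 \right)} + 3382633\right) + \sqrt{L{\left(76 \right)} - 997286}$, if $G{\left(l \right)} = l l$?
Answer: $3936169 + \frac{i \sqrt{2297746942}}{48} \approx 3.9362 \cdot 10^{6} + 998.64 i$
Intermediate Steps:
$L{\left(n \right)} = \frac{1}{1152}$
$G{\left(l \right)} = l^{2}$
$\left(G{\left(-744 \right)} + 3382633\right) + \sqrt{L{\left(76 \right)} - 997286} = \left(\left(-744\right)^{2} + 3382633\right) + \sqrt{\frac{1}{1152} - 997286} = \left(553536 + 3382633\right) + \sqrt{- \frac{1148873471}{1152}} = 3936169 + \frac{i \sqrt{2297746942}}{48}$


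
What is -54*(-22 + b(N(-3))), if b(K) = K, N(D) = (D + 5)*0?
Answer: 1188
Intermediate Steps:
N(D) = 0 (N(D) = (5 + D)*0 = 0)
-54*(-22 + b(N(-3))) = -54*(-22 + 0) = -54*(-22) = 1188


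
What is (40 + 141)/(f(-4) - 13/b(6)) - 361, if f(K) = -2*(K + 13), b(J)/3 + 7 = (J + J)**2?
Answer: -2749762/7411 ≈ -371.04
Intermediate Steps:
b(J) = -21 + 12*J**2 (b(J) = -21 + 3*(J + J)**2 = -21 + 3*(2*J)**2 = -21 + 3*(4*J**2) = -21 + 12*J**2)
f(K) = -26 - 2*K (f(K) = -2*(13 + K) = -26 - 2*K)
(40 + 141)/(f(-4) - 13/b(6)) - 361 = (40 + 141)/((-26 - 2*(-4)) - 13/(-21 + 12*6**2)) - 361 = 181/((-26 + 8) - 13/(-21 + 12*36)) - 361 = 181/(-18 - 13/(-21 + 432)) - 361 = 181/(-18 - 13/411) - 361 = 181/(-7411/411) - 361 = 181*(-411/7411) - 361 = -74391/7411 - 361 = -2749762/7411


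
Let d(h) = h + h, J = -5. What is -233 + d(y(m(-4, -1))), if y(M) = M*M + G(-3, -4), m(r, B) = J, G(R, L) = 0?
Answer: -183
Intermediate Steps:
m(r, B) = -5
y(M) = M² (y(M) = M*M + 0 = M² + 0 = M²)
d(h) = 2*h
-233 + d(y(m(-4, -1))) = -233 + 2*(-5)² = -233 + 2*25 = -233 + 50 = -183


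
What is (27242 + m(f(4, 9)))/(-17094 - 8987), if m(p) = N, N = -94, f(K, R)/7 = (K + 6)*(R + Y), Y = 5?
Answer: -2468/2371 ≈ -1.0409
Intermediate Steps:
f(K, R) = 7*(5 + R)*(6 + K) (f(K, R) = 7*((K + 6)*(R + 5)) = 7*((6 + K)*(5 + R)) = 7*((5 + R)*(6 + K)) = 7*(5 + R)*(6 + K))
m(p) = -94
(27242 + m(f(4, 9)))/(-17094 - 8987) = (27242 - 94)/(-17094 - 8987) = 27148/(-26081) = 27148*(-1/26081) = -2468/2371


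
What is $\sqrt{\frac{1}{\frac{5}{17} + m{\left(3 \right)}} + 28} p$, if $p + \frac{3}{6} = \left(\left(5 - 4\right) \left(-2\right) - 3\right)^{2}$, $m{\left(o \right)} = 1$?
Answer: $\frac{49 \sqrt{13926}}{44} \approx 131.42$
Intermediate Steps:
$p = \frac{49}{2}$ ($p = - \frac{1}{2} + \left(\left(5 - 4\right) \left(-2\right) - 3\right)^{2} = - \frac{1}{2} + \left(1 \left(-2\right) - 3\right)^{2} = - \frac{1}{2} + \left(-2 - 3\right)^{2} = - \frac{1}{2} + \left(-5\right)^{2} = - \frac{1}{2} + 25 = \frac{49}{2} \approx 24.5$)
$\sqrt{\frac{1}{\frac{5}{17} + m{\left(3 \right)}} + 28} p = \sqrt{\frac{1}{\frac{5}{17} + 1} + 28} \cdot \frac{49}{2} = \sqrt{\frac{1}{\frac{22}{17}} + 28} \cdot \frac{49}{2} = \sqrt{\frac{17}{22} + 28} \cdot \frac{49}{2} = \sqrt{\frac{633}{22}} \cdot \frac{49}{2} = \frac{\sqrt{13926}}{22} \cdot \frac{49}{2} = \frac{49 \sqrt{13926}}{44}$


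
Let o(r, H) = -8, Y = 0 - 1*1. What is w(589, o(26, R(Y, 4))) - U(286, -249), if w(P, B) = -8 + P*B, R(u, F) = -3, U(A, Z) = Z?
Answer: -4471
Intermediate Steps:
Y = -1 (Y = 0 - 1 = -1)
w(P, B) = -8 + B*P
w(589, o(26, R(Y, 4))) - U(286, -249) = (-8 - 8*589) - 1*(-249) = (-8 - 4712) + 249 = -4720 + 249 = -4471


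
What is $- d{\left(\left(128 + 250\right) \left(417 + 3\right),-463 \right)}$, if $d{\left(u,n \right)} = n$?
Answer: $463$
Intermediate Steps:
$- d{\left(\left(128 + 250\right) \left(417 + 3\right),-463 \right)} = \left(-1\right) \left(-463\right) = 463$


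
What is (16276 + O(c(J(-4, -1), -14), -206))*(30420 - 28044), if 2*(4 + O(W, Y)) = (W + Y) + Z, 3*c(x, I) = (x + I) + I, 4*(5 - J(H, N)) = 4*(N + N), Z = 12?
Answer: 38423484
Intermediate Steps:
J(H, N) = 5 - 2*N (J(H, N) = 5 - (N + N) = 5 - 2*N)
c(x, I) = x/3 + 2*I/3 (c(x, I) = ((x + I) + I)/3 = ((I + x) + I)/3 = (x + 2*I)/3 = x/3 + 2*I/3)
O(W, Y) = 2 + W/2 + Y/2 (O(W, Y) = -4 + ((W + Y) + 12)/2 = -4 + (12 + W + Y)/2 = -4 + (6 + W/2 + Y/2) = 2 + W/2 + Y/2)
(16276 + O(c(J(-4, -1), -14), -206))*(30420 - 28044) = (16276 + (2 + ((5 - 2*(-1))/3 + (2/3)*(-14))/2 + (1/2)*(-206)))*(30420 - 28044) = (16276 + (2 + ((5 + 2)/3 - 28/3)/2 - 103))*2376 = (16276 + (2 + ((1/3)*7 - 28/3)/2 - 103))*2376 = (16276 + (2 + (7/3 - 28/3)/2 - 103))*2376 = (16276 + (2 + (1/2)*(-7) - 103))*2376 = (16276 + (2 - 7/2 - 103))*2376 = (16276 - 209/2)*2376 = (32343/2)*2376 = 38423484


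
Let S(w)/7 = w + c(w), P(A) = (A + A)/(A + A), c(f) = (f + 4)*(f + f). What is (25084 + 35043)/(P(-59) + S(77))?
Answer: 60127/87858 ≈ 0.68437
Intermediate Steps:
c(f) = 2*f*(4 + f) (c(f) = (4 + f)*(2*f) = 2*f*(4 + f))
P(A) = 1 (P(A) = (2*A)/((2*A)) = (2*A)*(1/(2*A)) = 1)
S(w) = 7*w + 14*w*(4 + w) (S(w) = 7*(w + 2*w*(4 + w)) = 7*w + 14*w*(4 + w))
(25084 + 35043)/(P(-59) + S(77)) = (25084 + 35043)/(1 + 7*77*(9 + 2*77)) = 60127/(1 + 7*77*(9 + 154)) = 60127/(1 + 7*77*163) = 60127/(1 + 87857) = 60127/87858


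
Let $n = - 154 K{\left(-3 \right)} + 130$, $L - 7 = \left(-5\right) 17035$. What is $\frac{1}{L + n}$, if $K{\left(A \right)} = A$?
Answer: $- \frac{1}{84576} \approx -1.1824 \cdot 10^{-5}$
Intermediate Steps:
$L = -85168$ ($L = 7 - 85175 = -85168$)
$n = 592$ ($n = \left(-154\right) \left(-3\right) + 130 = 462 + 130 = 592$)
$\frac{1}{L + n} = \frac{1}{-85168 + 592} = \frac{1}{-84576} = - \frac{1}{84576}$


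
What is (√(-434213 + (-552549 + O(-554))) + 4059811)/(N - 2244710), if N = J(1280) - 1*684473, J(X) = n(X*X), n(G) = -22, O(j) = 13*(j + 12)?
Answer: -4059811/2929205 - 4*I*√62113/2929205 ≈ -1.386 - 0.00034033*I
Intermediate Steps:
O(j) = 156 + 13*j (O(j) = 13*(12 + j) = 156 + 13*j)
J(X) = -22
N = -684495 (N = -22 - 1*684473 = -22 - 684473 = -684495)
(√(-434213 + (-552549 + O(-554))) + 4059811)/(N - 2244710) = (√(-434213 + (-552549 + (156 + 13*(-554)))) + 4059811)/(-684495 - 2244710) = (√(-434213 + (-552549 + (156 - 7202))) + 4059811)/(-2929205) = (√(-434213 + (-552549 - 7046)) + 4059811)*(-1/2929205) = (√(-434213 - 559595) + 4059811)*(-1/2929205) = (√(-993808) + 4059811)*(-1/2929205) = (4*I*√62113 + 4059811)*(-1/2929205) = (4059811 + 4*I*√62113)*(-1/2929205) = -4059811/2929205 - 4*I*√62113/2929205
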